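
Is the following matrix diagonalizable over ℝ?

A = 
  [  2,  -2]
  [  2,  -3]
Yes

tr(A) = -1, det(A) = -2
Characteristic polynomial: λ² - tr(A)λ + det(A) = λ² + λ - 2
λ² + λ - 2 = (λ + 2)(λ - 1)
Eigenvalues: 1, -2
λ=-2: alg. mult. = 1, geom. mult. = 2 - rank(A - (-2)I) = 2 - 1 = 1
λ=1: alg. mult. = 1, geom. mult. = 2 - rank(A - (1)I) = 2 - 1 = 1
Sum of geometric multiplicities equals n, so A has n independent eigenvectors.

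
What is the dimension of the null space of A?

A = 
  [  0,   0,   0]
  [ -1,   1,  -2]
nullity(A) = 2

Row reduce:
Swap R1 ↔ R2
REF = 
  [ -1,   1,  -2]
  [  0,   0,   0]
Pivot columns: 1 → 1 pivot.
rank(A) = 1, so nullity(A) = 3 - 1 = 2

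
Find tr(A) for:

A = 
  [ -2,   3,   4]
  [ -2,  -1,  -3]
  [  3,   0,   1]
-2

tr(A) = -2 + -1 + 1 = -2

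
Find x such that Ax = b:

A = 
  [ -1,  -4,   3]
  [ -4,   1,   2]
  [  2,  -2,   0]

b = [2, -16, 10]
Row reduce the augmented matrix [A|b]:
R2 → R2 - (4)·R1
R3 → R3 + (2)·R1
R3 → R3 + (10/17)·R2
REF = 
  [   -1,    -4,     3,     2]
  [    0,    17,   -10,   -24]
  [    0,     0,  2/17, -2/17]

Back-substitution:
x₃ = (-2/17) / (2/17) = -1
x₂ = (-24 - (-10)(-1)) / 17 = -2
x₁ = (2 - (-4)(-2) - (3)(-1)) / (-1) = 3

x = [3, -2, -1]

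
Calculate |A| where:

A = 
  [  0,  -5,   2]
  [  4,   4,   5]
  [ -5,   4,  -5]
Cofactor expansion along row 1:
det(A) = (0)·((4)(-5) - (5)(4)) - (-5)·((4)(-5) - (5)(-5)) + (2)·((4)(4) - (4)(-5))
  = (0)(-40) - (-5)(5) + (2)(36)
  = 97

det(A) = 97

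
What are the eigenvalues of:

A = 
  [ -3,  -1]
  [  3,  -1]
λ = -2 + i√2, -2 - i√2  (≈ -2 + 1.414i, -2 - 1.414i)

tr(A) = -4, det(A) = 6
Characteristic polynomial: λ² - tr(A)λ + det(A) = λ² + 4λ + 6
λ² + 4λ + 6 = 0  ⇒  λ = (-4 ± √((4)² - 4·(6)))/2 = (-4 ± √(-8))/2
  = -2 + i√2,  -2 - i√2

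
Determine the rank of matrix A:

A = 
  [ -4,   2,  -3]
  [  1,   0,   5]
rank(A) = 2

Row reduce:
R2 → R2 + (1/4)·R1
REF = 
  [  -4,    2,   -3]
  [   0,  1/2, 17/4]
Pivot columns: 1, 2 → 2 pivots.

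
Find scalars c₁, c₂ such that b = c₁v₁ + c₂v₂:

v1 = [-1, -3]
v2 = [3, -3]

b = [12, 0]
c1 = -3, c2 = 3

b = -3·v1 + 3·v2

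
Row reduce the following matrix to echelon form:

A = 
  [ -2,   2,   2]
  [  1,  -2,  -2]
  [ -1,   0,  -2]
Row operations:
R2 → R2 + (1/2)·R1
R3 → R3 - (1/2)·R1
R3 → R3 - (1)·R2

Resulting echelon form:
REF = 
  [ -2,   2,   2]
  [  0,  -1,  -1]
  [  0,   0,  -2]

Rank = 3 (number of non-zero pivot rows).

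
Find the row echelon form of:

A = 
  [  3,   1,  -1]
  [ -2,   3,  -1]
Row operations:
R2 → R2 + (2/3)·R1

Resulting echelon form:
REF = 
  [   3,    1,   -1]
  [   0, 11/3, -5/3]

Rank = 2 (number of non-zero pivot rows).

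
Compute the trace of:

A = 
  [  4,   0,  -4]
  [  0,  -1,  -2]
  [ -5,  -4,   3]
6

tr(A) = 4 + -1 + 3 = 6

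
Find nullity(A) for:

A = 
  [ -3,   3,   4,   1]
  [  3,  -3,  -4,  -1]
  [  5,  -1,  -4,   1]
nullity(A) = 2

Row reduce:
R2 → R2 + (1)·R1
R3 → R3 + (5/3)·R1
Swap R2 ↔ R3
REF = 
  [ -3,   3,   4,   1]
  [  0,   4, 8/3, 8/3]
  [  0,   0,   0,   0]
Pivot columns: 1, 2 → 2 pivots.
rank(A) = 2, so nullity(A) = 4 - 2 = 2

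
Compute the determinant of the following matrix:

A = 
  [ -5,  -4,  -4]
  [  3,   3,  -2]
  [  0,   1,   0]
-22

Cofactor expansion along row 1:
det(A) = (-5)·((3)(0) - (-2)(1)) - (-4)·((3)(0) - (-2)(0)) + (-4)·((3)(1) - (3)(0))
  = (-5)(2) - (-4)(0) + (-4)(3)
  = -22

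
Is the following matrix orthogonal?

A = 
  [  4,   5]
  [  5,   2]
No

AᵀA = 
  [ 41,  30]
  [ 30,  29]
≠ I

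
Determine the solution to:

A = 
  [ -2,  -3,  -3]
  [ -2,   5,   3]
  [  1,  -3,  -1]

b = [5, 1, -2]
x = [-1, 1, -2]

Row reduce the augmented matrix [A|b]:
R2 → R2 - (1)·R1
R3 → R3 + (1/2)·R1
R3 → R3 + (9/16)·R2
REF = 
  [  -2,   -3,   -3,    5]
  [   0,    8,    6,   -4]
  [   0,    0,  7/8, -7/4]

Back-substitution:
x₃ = (-7/4) / (7/8) = -2
x₂ = (-4 - (6)(-2)) / 8 = 1
x₁ = (5 - (-3)(1) - (-3)(-2)) / (-2) = -1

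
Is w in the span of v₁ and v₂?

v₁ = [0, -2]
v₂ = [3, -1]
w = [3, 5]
Yes

Form the augmented matrix and row-reduce:
[v₁|v₂|w] = 
  [  0,   3,   3]
  [ -2,  -1,   5]
Swap R1 ↔ R2
REF = 
  [ -2,  -1,   5]
  [  0,   3,   3]

No row of the form [0 0 | nonzero], so the system is consistent. Back-substitution gives c₁ = -3, c₂ = 1: w = (-3)·v₁ + (1)·v₂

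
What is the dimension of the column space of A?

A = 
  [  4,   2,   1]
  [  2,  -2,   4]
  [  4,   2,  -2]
Row reduce:
R2 → R2 - (1/2)·R1
R3 → R3 - (1)·R1
REF = 
  [  4,   2,   1]
  [  0,  -3, 7/2]
  [  0,   0,  -3]
Pivot columns: 1, 2, 3 → 3 pivots.
dim(Col(A)) = number of pivot columns = 3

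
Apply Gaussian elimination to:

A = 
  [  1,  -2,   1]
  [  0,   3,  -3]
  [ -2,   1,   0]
Row operations:
R3 → R3 + (2)·R1
R3 → R3 + (1)·R2

Resulting echelon form:
REF = 
  [  1,  -2,   1]
  [  0,   3,  -3]
  [  0,   0,  -1]

Rank = 3 (number of non-zero pivot rows).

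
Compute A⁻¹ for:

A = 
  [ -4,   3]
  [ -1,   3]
det(A) = (-4)(3) - (3)(-1) = -9
For a 2×2 matrix, A⁻¹ = (1/det(A)) · [[d, -b], [-c, a]]
    = (-1/9) · [[3, -3], [1, -4]]

A⁻¹ = 
  [-1/3,  1/3]
  [-1/9,  4/9]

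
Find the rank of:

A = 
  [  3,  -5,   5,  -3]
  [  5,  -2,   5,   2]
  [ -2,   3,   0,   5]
rank(A) = 3

Row reduce:
R2 → R2 - (5/3)·R1
R3 → R3 + (2/3)·R1
R3 → R3 + (1/19)·R2
REF = 
  [    3,    -5,     5,    -3]
  [    0,  19/3, -10/3,     7]
  [    0,     0, 60/19, 64/19]
Pivot columns: 1, 2, 3 → 3 pivots.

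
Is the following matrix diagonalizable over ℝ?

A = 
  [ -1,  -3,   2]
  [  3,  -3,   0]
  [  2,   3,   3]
No

Characteristic polynomial: det(λI - A) = λ³ + λ² - 4λ - 66
By the rational root theorem any rational root is an integer dividing 66; none of those is a root, so p(λ) has no rational roots and hence (being an irreducible cubic) no repeated roots.
Discriminant of the cubic: Δ = -112324
Δ < 0 ⇒ one real eigenvalue and a complex-conjugate pair: λ ≈ -2.519 + 3.162i, -2.519 - 3.162i, 4.038
Has complex eigenvalues (not diagonalizable over ℝ).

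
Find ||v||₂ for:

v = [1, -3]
3.162

||v||₂ = √((1)² + (-3)²) = √10 = 3.162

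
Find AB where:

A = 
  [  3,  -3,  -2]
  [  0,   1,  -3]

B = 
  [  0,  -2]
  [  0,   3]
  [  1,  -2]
A is 2×3 and B is 3×2, so AB is 2×2. Each entry is (row of A)·(column of B):
AB[1,1] = (3)(0) + (-3)(0) + (-2)(1) = -2
AB[1,2] = (3)(-2) + (-3)(3) + (-2)(-2) = -11
AB[2,1] = (0)(0) + (1)(0) + (-3)(1) = -3
AB[2,2] = (0)(-2) + (1)(3) + (-3)(-2) = 9

AB = 
  [ -2, -11]
  [ -3,   9]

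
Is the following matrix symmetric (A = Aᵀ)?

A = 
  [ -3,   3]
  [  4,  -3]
No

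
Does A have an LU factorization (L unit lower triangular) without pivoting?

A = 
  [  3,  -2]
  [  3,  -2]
Yes.
A[1,1] = 3 ≠ 0, so Gaussian elimination proceeds without a row swap: multiplier ℓ₂₁ = (3)/(3) = 1, and U[2,2] = -2 - (1)(-2) = 0.
L = 
  [  1,   0]
  [  1,   1]
U = 
  [  3,  -2]
  [  0,   0]
Check row 2 of LU: [(1)(3), (1)(-2) + 0] = [3, -2] = row 2 of A ✓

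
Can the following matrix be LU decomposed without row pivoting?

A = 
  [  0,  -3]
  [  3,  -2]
No.
A[1,1] = 0 but A[2,1] = 3 ≠ 0. Any LU with L unit lower triangular has (LU)[1,1] = U[1,1] and (LU)[2,1] = L[2,1]·U[1,1]; matching A forces U[1,1] = 0, which then forces (LU)[2,1] = 0 ≠ 3. A row swap (pivoting) is required.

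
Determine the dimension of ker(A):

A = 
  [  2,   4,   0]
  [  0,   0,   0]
nullity(A) = 2

Row reduce:
(no row operations needed)
REF = 
  [  2,   4,   0]
  [  0,   0,   0]
Pivot columns: 1 → 1 pivot.
rank(A) = 1, so nullity(A) = 3 - 1 = 2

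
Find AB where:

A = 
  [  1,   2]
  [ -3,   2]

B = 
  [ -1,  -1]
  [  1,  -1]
A is 2×2 and B is 2×2, so AB is 2×2. Each entry is (row of A)·(column of B):
AB[1,1] = (1)(-1) + (2)(1) = 1
AB[1,2] = (1)(-1) + (2)(-1) = -3
AB[2,1] = (-3)(-1) + (2)(1) = 5
AB[2,2] = (-3)(-1) + (2)(-1) = 1

AB = 
  [  1,  -3]
  [  5,   1]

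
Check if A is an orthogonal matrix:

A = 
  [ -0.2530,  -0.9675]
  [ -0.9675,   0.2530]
Yes

AᵀA = 
  [  1.0001,   0]
  [  0,   1.0001]
≈ I (equal to I up to the 4-dp rounding of the entries)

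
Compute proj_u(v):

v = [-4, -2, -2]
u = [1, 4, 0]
proj_u(v) = [-12/17, -48/17, 0]

v·u = (-4)(1) + (-2)(4) + (-2)(0) = -12
u·u = (1)² + (4)² + (0)² = 17
proj_u(v) = (v·u / u·u) × u = (-12/17) × u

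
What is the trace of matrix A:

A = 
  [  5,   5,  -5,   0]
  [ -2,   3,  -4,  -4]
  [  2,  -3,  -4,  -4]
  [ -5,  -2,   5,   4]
8

tr(A) = 5 + 3 + -4 + 4 = 8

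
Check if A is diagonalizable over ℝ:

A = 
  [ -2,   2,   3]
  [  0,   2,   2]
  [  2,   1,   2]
Yes

Characteristic polynomial: det(λI - A) = λ³ - 2λ² - 12λ + 8
By the rational root theorem any rational root is an integer dividing 8; none of those is a root, so p(λ) has no rational roots and hence (being an irreducible cubic) no repeated roots.
Discriminant of the cubic: Δ = 9472
Δ > 0 ⇒ three distinct real eigenvalues: λ ≈ -2.962, 0.6222, 4.34
Three distinct real eigenvalues, so A has 3 independent eigenvectors.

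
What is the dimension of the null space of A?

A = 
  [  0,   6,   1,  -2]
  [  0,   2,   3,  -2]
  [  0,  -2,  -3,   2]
nullity(A) = 2

Row reduce:
R2 → R2 - (1/3)·R1
R3 → R3 + (1/3)·R1
R3 → R3 + (1)·R2
REF = 
  [   0,    6,    1,   -2]
  [   0,    0,  8/3, -4/3]
  [   0,    0,    0,    0]
Pivot columns: 2, 3 → 2 pivots.
rank(A) = 2, so nullity(A) = 4 - 2 = 2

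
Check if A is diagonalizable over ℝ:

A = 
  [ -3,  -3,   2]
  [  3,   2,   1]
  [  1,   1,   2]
No

Characteristic polynomial: det(λI - A) = λ³ - λ² - 2λ - 8
By the rational root theorem any rational root is an integer dividing 8; none of those is a root, so p(λ) has no rational roots and hence (being an irreducible cubic) no repeated roots.
Discriminant of the cubic: Δ = -2012
Δ < 0 ⇒ one real eigenvalue and a complex-conjugate pair: λ ≈ 2.767, -0.8837 + 1.453i, -0.8837 - 1.453i
Has complex eigenvalues (not diagonalizable over ℝ).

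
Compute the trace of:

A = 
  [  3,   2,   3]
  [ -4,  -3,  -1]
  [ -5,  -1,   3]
3

tr(A) = 3 + -3 + 3 = 3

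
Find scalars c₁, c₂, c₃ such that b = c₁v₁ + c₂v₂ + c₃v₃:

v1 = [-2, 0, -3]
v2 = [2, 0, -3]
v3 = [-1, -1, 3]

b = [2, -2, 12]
c1 = -2, c2 = 0, c3 = 2

b = -2·v1 + 0·v2 + 2·v3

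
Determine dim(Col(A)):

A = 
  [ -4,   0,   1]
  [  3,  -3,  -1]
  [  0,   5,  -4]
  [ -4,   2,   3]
dim(Col(A)) = 3

Row reduce:
R2 → R2 + (3/4)·R1
R4 → R4 - (1)·R1
R3 → R3 + (5/3)·R2
R4 → R4 + (2/3)·R2
R4 → R4 + (22/53)·R3
REF = 
  [    -4,      0,      1]
  [     0,     -3,   -1/4]
  [     0,      0, -53/12]
  [     0,      0,      0]
Pivot columns: 1, 2, 3 → 3 pivots.
dim(Col(A)) = number of pivot columns = 3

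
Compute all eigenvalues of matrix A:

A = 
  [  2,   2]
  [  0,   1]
λ = 2, 1

tr(A) = 3, det(A) = 2
Characteristic polynomial: λ² - tr(A)λ + det(A) = λ² - 3λ + 2
λ² - 3λ + 2 = (λ - 1)(λ - 2)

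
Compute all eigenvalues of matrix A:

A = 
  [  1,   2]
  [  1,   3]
tr(A) = 4, det(A) = 1
Characteristic polynomial: λ² - tr(A)λ + det(A) = λ² - 4λ + 1
λ² - 4λ + 1 = 0  ⇒  λ = (4 ± √((-4)² - 4·(1)))/2 = (4 ± √(12))/2
  = 2 + √3,  2 - √3

λ = 2 + √3, 2 - √3  (≈ 3.732, 0.2679)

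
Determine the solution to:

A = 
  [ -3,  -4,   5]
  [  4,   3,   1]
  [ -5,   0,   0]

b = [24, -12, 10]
Row reduce the augmented matrix [A|b]:
R2 → R2 + (4/3)·R1
R3 → R3 - (5/3)·R1
R3 → R3 + (20/7)·R2
REF = 
  [   -3,    -4,     5,    24]
  [    0,  -7/3,  23/3,    20]
  [    0,     0,  95/7, 190/7]

Back-substitution:
x₃ = (190/7) / (95/7) = 2
x₂ = (20 - (23/3)(2)) / (-7/3) = -2
x₁ = (24 - (-4)(-2) - (5)(2)) / (-3) = -2

x = [-2, -2, 2]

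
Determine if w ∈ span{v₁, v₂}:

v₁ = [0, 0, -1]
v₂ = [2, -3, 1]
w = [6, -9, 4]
Yes

Form the augmented matrix and row-reduce:
[v₁|v₂|w] = 
  [  0,   2,   6]
  [  0,  -3,  -9]
  [ -1,   1,   4]
Swap R1 ↔ R3
R3 → R3 + (2/3)·R2
REF = 
  [ -1,   1,   4]
  [  0,  -3,  -9]
  [  0,   0,   0]

No row of the form [0 0 | nonzero], so the system is consistent. Back-substitution gives c₁ = -1, c₂ = 3: w = (-1)·v₁ + (3)·v₂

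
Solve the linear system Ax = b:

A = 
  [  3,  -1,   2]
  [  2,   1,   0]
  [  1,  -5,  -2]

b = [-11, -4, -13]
Row reduce the augmented matrix [A|b]:
R2 → R2 - (2/3)·R1
R3 → R3 - (1/3)·R1
R3 → R3 + (14/5)·R2
REF = 
  [    3,    -1,     2,   -11]
  [    0,   5/3,  -4/3,  10/3]
  [    0,     0, -32/5,     0]

Back-substitution:
x₃ = 0 / (-32/5) = 0
x₂ = (10/3 - (-4/3)(0)) / (5/3) = 2
x₁ = (-11 - (-1)(2) - (2)(0)) / 3 = -3

x = [-3, 2, 0]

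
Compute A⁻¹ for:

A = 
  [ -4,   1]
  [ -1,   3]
det(A) = (-4)(3) - (1)(-1) = -11
For a 2×2 matrix, A⁻¹ = (1/det(A)) · [[d, -b], [-c, a]]
    = (-1/11) · [[3, -1], [1, -4]]

A⁻¹ = 
  [-3/11,  1/11]
  [-1/11,  4/11]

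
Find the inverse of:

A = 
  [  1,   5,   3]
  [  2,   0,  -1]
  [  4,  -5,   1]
det(A) = (1)·((0)(1) - (-1)(-5)) - (5)·((2)(1) - (-1)(4)) + (3)·((2)(-5) - (0)(4))
  = (1)(-5) - (5)(6) + (3)(-10)
  = -65
det(A) = -65 ≠ 0, so A is invertible.

Cofactors Cᵢⱼ = (-1)ⁱ⁺ʲ·Mᵢⱼ:
C = 
  [ -5,  -6, -10]
  [-20, -11,  25]
  [ -5,   7, -10]

adj(A) = Cᵀ:
adj(A) = 
  [ -5, -20,  -5]
  [ -6, -11,   7]
  [-10,  25, -10]

A⁻¹ = (-1/65) · adj(A):
A⁻¹ = 
  [ 1/13,  4/13,  1/13]
  [ 6/65, 11/65, -7/65]
  [ 2/13, -5/13,  2/13]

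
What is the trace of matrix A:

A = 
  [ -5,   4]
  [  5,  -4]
-9

tr(A) = -5 + -4 = -9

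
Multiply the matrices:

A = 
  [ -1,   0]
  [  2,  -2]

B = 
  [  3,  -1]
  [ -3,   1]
A is 2×2 and B is 2×2, so AB is 2×2. Each entry is (row of A)·(column of B):
AB[1,1] = (-1)(3) + (0)(-3) = -3
AB[1,2] = (-1)(-1) + (0)(1) = 1
AB[2,1] = (2)(3) + (-2)(-3) = 12
AB[2,2] = (2)(-1) + (-2)(1) = -4

AB = 
  [ -3,   1]
  [ 12,  -4]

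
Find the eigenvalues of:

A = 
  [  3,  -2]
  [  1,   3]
λ = 3 + i√2, 3 - i√2  (≈ 3 + 1.414i, 3 - 1.414i)

tr(A) = 6, det(A) = 11
Characteristic polynomial: λ² - tr(A)λ + det(A) = λ² - 6λ + 11
λ² - 6λ + 11 = 0  ⇒  λ = (6 ± √((-6)² - 4·(11)))/2 = (6 ± √(-8))/2
  = 3 + i√2,  3 - i√2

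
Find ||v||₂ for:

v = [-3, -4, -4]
6.403

||v||₂ = √((-3)² + (-4)² + (-4)²) = √41 = 6.403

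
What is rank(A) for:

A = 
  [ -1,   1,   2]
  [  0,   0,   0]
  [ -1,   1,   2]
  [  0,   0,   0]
Row reduce:
R3 → R3 - (1)·R1
REF = 
  [ -1,   1,   2]
  [  0,   0,   0]
  [  0,   0,   0]
  [  0,   0,   0]
Pivot columns: 1 → 1 pivot.

rank(A) = 1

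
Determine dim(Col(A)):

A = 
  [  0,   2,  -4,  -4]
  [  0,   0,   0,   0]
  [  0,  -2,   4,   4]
dim(Col(A)) = 1

Row reduce:
R3 → R3 + (1)·R1
REF = 
  [  0,   2,  -4,  -4]
  [  0,   0,   0,   0]
  [  0,   0,   0,   0]
Pivot columns: 2 → 1 pivot.
dim(Col(A)) = number of pivot columns = 1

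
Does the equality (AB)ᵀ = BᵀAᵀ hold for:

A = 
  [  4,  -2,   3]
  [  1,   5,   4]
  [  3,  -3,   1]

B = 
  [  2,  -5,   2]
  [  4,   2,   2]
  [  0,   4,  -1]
Yes

(AB)ᵀ = 
  [  0,  22,  -6]
  [-12,  21, -17]
  [  1,   8,  -1]

BᵀAᵀ = 
  [  0,  22,  -6]
  [-12,  21, -17]
  [  1,   8,  -1]

Both sides are equal — this is the standard identity (AB)ᵀ = BᵀAᵀ, which holds for all A, B.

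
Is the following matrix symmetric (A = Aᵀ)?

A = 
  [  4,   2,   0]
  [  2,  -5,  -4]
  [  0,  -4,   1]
Yes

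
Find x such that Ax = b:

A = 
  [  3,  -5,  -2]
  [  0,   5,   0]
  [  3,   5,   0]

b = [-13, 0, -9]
x = [-3, 0, 2]

Row reduce the augmented matrix [A|b]:
R3 → R3 - (1)·R1
R3 → R3 - (2)·R2
REF = 
  [  3,  -5,  -2, -13]
  [  0,   5,   0,   0]
  [  0,   0,   2,   4]

Back-substitution:
x₃ = 4 / 2 = 2
x₂ = (0 - (0)(2)) / 5 = 0
x₁ = (-13 - (-5)(0) - (-2)(2)) / 3 = -3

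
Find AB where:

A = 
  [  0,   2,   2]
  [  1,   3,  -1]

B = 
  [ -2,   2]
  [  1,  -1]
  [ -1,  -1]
A is 2×3 and B is 3×2, so AB is 2×2. Each entry is (row of A)·(column of B):
AB[1,1] = (0)(-2) + (2)(1) + (2)(-1) = 0
AB[1,2] = (0)(2) + (2)(-1) + (2)(-1) = -4
AB[2,1] = (1)(-2) + (3)(1) + (-1)(-1) = 2
AB[2,2] = (1)(2) + (3)(-1) + (-1)(-1) = 0

AB = 
  [  0,  -4]
  [  2,   0]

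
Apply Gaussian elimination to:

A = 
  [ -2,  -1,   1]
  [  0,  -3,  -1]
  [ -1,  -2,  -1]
Row operations:
R3 → R3 - (1/2)·R1
R3 → R3 - (1/2)·R2

Resulting echelon form:
REF = 
  [ -2,  -1,   1]
  [  0,  -3,  -1]
  [  0,   0,  -1]

Rank = 3 (number of non-zero pivot rows).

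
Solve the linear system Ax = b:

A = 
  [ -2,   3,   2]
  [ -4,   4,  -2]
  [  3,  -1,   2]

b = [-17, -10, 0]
Row reduce the augmented matrix [A|b]:
R2 → R2 - (2)·R1
R3 → R3 + (3/2)·R1
R3 → R3 + (7/4)·R2
REF = 
  [   -2,     3,     2,   -17]
  [    0,    -2,    -6,    24]
  [    0,     0, -11/2,  33/2]

Back-substitution:
x₃ = (33/2) / (-11/2) = -3
x₂ = (24 - (-6)(-3)) / (-2) = -3
x₁ = (-17 - (3)(-3) - (2)(-3)) / (-2) = 1

x = [1, -3, -3]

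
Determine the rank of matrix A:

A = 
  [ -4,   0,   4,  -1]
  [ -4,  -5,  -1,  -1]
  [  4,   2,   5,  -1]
Row reduce:
R2 → R2 - (1)·R1
R3 → R3 + (1)·R1
R3 → R3 + (2/5)·R2
REF = 
  [ -4,   0,   4,  -1]
  [  0,  -5,  -5,   0]
  [  0,   0,   7,  -2]
Pivot columns: 1, 2, 3 → 3 pivots.

rank(A) = 3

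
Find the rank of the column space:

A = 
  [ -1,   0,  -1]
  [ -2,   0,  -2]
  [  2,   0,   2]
dim(Col(A)) = 1

Row reduce:
R2 → R2 - (2)·R1
R3 → R3 + (2)·R1
REF = 
  [ -1,   0,  -1]
  [  0,   0,   0]
  [  0,   0,   0]
Pivot columns: 1 → 1 pivot.
dim(Col(A)) = number of pivot columns = 1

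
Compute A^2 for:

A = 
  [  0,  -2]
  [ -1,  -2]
A² = A·A:
A²[1,1] = (0)(0) + (-2)(-1) = 2
A²[1,2] = (0)(-2) + (-2)(-2) = 4
A²[2,1] = (-1)(0) + (-2)(-1) = 2
A²[2,2] = (-1)(-2) + (-2)(-2) = 6
A² = 
  [  2,   4]
  [  2,   6]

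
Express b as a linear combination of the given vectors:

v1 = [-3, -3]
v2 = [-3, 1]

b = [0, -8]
c1 = 2, c2 = -2

b = 2·v1 + -2·v2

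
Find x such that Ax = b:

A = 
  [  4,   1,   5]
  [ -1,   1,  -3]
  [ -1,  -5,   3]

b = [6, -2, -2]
Row reduce the augmented matrix [A|b]:
R2 → R2 + (1/4)·R1
R3 → R3 + (1/4)·R1
R3 → R3 + (19/5)·R2
REF = 
  [    4,     1,     5,     6]
  [    0,   5/4,  -7/4,  -1/2]
  [    0,     0, -12/5, -12/5]

Back-substitution:
x₃ = (-12/5) / (-12/5) = 1
x₂ = (-1/2 - (-7/4)(1)) / (5/4) = 1
x₁ = (6 - (1)(1) - (5)(1)) / 4 = 0

x = [0, 1, 1]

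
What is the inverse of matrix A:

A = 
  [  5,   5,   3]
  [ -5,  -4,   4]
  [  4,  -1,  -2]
det(A) = (5)·((-4)(-2) - (4)(-1)) - (5)·((-5)(-2) - (4)(4)) + (3)·((-5)(-1) - (-4)(4))
  = (5)(12) - (5)(-6) + (3)(21)
  = 153
det(A) = 153 ≠ 0, so A is invertible.

Cofactors Cᵢⱼ = (-1)ⁱ⁺ʲ·Mᵢⱼ:
C = 
  [ 12,   6,  21]
  [  7, -22,  25]
  [ 32, -35,   5]

adj(A) = Cᵀ:
adj(A) = 
  [ 12,   7,  32]
  [  6, -22, -35]
  [ 21,  25,   5]

A⁻¹ = (1/153) · adj(A):
A⁻¹ = 
  [   4/51,   7/153,  32/153]
  [   2/51, -22/153, -35/153]
  [   7/51,  25/153,   5/153]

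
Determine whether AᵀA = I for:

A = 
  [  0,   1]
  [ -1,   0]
Yes

AᵀA = 
  [  1,   0]
  [  0,   1]
= I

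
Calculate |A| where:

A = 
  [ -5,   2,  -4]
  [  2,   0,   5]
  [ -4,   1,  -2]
Cofactor expansion along row 1:
det(A) = (-5)·((0)(-2) - (5)(1)) - (2)·((2)(-2) - (5)(-4)) + (-4)·((2)(1) - (0)(-4))
  = (-5)(-5) - (2)(16) + (-4)(2)
  = -15

det(A) = -15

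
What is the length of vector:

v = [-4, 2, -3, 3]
6.164

||v||₂ = √((-4)² + (2)² + (-3)² + (3)²) = √38 = 6.164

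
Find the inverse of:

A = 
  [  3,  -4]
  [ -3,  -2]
det(A) = (3)(-2) - (-4)(-3) = -18
For a 2×2 matrix, A⁻¹ = (1/det(A)) · [[d, -b], [-c, a]]
    = (-1/18) · [[-2, 4], [3, 3]]

A⁻¹ = 
  [ 1/9, -2/9]
  [-1/6, -1/6]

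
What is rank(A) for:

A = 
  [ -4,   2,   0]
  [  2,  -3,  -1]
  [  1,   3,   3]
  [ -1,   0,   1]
Row reduce:
R2 → R2 + (1/2)·R1
R3 → R3 + (1/4)·R1
R4 → R4 - (1/4)·R1
R3 → R3 + (7/4)·R2
R4 → R4 - (1/4)·R2
R4 → R4 - (1)·R3
REF = 
  [ -4,   2,   0]
  [  0,  -2,  -1]
  [  0,   0, 5/4]
  [  0,   0,   0]
Pivot columns: 1, 2, 3 → 3 pivots.

rank(A) = 3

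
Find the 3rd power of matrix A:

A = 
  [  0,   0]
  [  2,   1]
A^3 = 
  [  0,   0]
  [  2,   1]

A² = A·A:
A²[1,1] = (0)(0) + (0)(2) = 0
A²[1,2] = (0)(0) + (0)(1) = 0
A²[2,1] = (2)(0) + (1)(2) = 2
A²[2,2] = (2)(0) + (1)(1) = 1
A² = 
  [  0,   0]
  [  2,   1]

A^3 = A^2·A:
A^3[1,1] = (0)(0) + (0)(2) = 0
A^3[1,2] = (0)(0) + (0)(1) = 0
A^3[2,1] = (2)(0) + (1)(2) = 2
A^3[2,2] = (2)(0) + (1)(1) = 1
A^3 = 
  [  0,   0]
  [  2,   1]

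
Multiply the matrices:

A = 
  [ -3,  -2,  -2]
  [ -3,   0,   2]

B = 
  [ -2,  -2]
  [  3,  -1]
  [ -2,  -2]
AB = 
  [  4,  12]
  [  2,   2]

A is 2×3 and B is 3×2, so AB is 2×2. Each entry is (row of A)·(column of B):
AB[1,1] = (-3)(-2) + (-2)(3) + (-2)(-2) = 4
AB[1,2] = (-3)(-2) + (-2)(-1) + (-2)(-2) = 12
AB[2,1] = (-3)(-2) + (0)(3) + (2)(-2) = 2
AB[2,2] = (-3)(-2) + (0)(-1) + (2)(-2) = 2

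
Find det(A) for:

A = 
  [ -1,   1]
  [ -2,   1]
For a 2×2 matrix, det = ad - bc = (-1)(1) - (1)(-2) = 1

det(A) = 1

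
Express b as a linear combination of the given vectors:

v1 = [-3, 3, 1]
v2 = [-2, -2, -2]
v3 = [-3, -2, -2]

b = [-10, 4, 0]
c1 = 2, c2 = -1, c3 = 2

b = 2·v1 + -1·v2 + 2·v3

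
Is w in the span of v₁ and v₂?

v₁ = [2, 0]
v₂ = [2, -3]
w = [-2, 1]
Yes

Form the augmented matrix and row-reduce:
[v₁|v₂|w] = 
  [  2,   2,  -2]
  [  0,  -3,   1]
(already in echelon form — no row operations needed)

No row of the form [0 0 | nonzero], so the system is consistent. Back-substitution gives c₁ = -2/3, c₂ = -1/3: w = (-2/3)·v₁ + (-1/3)·v₂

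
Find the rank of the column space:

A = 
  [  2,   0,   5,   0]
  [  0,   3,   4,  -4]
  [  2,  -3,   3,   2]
Row reduce:
R3 → R3 - (1)·R1
R3 → R3 + (1)·R2
REF = 
  [  2,   0,   5,   0]
  [  0,   3,   4,  -4]
  [  0,   0,   2,  -2]
Pivot columns: 1, 2, 3 → 3 pivots.
dim(Col(A)) = number of pivot columns = 3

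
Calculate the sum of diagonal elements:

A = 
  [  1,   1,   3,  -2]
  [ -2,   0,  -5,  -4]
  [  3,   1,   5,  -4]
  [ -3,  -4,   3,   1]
7

tr(A) = 1 + 0 + 5 + 1 = 7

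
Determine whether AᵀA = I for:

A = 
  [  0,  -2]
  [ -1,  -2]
No

AᵀA = 
  [  1,   2]
  [  2,   8]
≠ I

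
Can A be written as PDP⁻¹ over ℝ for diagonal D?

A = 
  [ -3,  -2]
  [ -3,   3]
Yes

tr(A) = 0, det(A) = -15
Characteristic polynomial: λ² - tr(A)λ + det(A) = λ² - 15
λ² - 15 = 0  ⇒  λ = (0 ± √((0)² - 4·(-15)))/2 = (0 ± √(60))/2
  = √15,  -√15
Eigenvalues: √15, -√15  (≈ 3.873, -3.873)
The two irrational eigenvalues are distinct (simple), so each has alg. mult. = geom. mult. = 1.
Sum of geometric multiplicities equals n, so A has n independent eigenvectors.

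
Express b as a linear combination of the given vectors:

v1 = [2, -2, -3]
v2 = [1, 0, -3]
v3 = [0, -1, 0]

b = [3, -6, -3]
c1 = 2, c2 = -1, c3 = 2

b = 2·v1 + -1·v2 + 2·v3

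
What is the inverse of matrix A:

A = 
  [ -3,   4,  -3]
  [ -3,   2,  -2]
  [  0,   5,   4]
det(A) = (-3)·((2)(4) - (-2)(5)) - (4)·((-3)(4) - (-2)(0)) + (-3)·((-3)(5) - (2)(0))
  = (-3)(18) - (4)(-12) + (-3)(-15)
  = 39
det(A) = 39 ≠ 0, so A is invertible.

Cofactors Cᵢⱼ = (-1)ⁱ⁺ʲ·Mᵢⱼ:
C = 
  [ 18,  12, -15]
  [-31, -12,  15]
  [ -2,   3,   6]

adj(A) = Cᵀ:
adj(A) = 
  [ 18, -31,  -2]
  [ 12, -12,   3]
  [-15,  15,   6]

A⁻¹ = (1/39) · adj(A):
A⁻¹ = 
  [  6/13, -31/39,  -2/39]
  [  4/13,  -4/13,   1/13]
  [ -5/13,   5/13,   2/13]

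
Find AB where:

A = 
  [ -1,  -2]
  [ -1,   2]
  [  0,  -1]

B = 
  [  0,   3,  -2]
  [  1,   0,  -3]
AB = 
  [ -2,  -3,   8]
  [  2,  -3,  -4]
  [ -1,   0,   3]

A is 3×2 and B is 2×3, so AB is 3×3. Each entry is (row of A)·(column of B):
AB[1,1] = (-1)(0) + (-2)(1) = -2
AB[1,2] = (-1)(3) + (-2)(0) = -3
AB[1,3] = (-1)(-2) + (-2)(-3) = 8
AB[2,1] = (-1)(0) + (2)(1) = 2
AB[2,2] = (-1)(3) + (2)(0) = -3
AB[2,3] = (-1)(-2) + (2)(-3) = -4
AB[3,1] = (0)(0) + (-1)(1) = -1
AB[3,2] = (0)(3) + (-1)(0) = 0
AB[3,3] = (0)(-2) + (-1)(-3) = 3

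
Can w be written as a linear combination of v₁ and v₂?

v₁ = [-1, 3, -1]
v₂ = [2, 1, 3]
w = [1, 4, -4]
No

Form the augmented matrix and row-reduce:
[v₁|v₂|w] = 
  [ -1,   2,   1]
  [  3,   1,   4]
  [ -1,   3,  -4]
R2 → R2 + (3)·R1
R3 → R3 - (1)·R1
R3 → R3 - (1/7)·R2
REF = 
  [ -1,   2,   1]
  [  0,   7,   7]
  [  0,   0,  -6]

Row 3 reads [0 0 | -6], i.e. 0 = -6, so the system is inconsistent and w ∉ span{v₁, v₂}.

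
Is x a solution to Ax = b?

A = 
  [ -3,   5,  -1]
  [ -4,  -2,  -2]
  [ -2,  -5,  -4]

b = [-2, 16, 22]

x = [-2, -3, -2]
No

Ax = [-7, 18, 27] ≠ b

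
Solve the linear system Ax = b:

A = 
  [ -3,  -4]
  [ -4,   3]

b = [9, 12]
x = [-3, 0]

Row reduce the augmented matrix [A|b]:
R2 → R2 - (4/3)·R1
REF = 
  [  -3,   -4,    9]
  [   0, 25/3,    0]

Back-substitution:
x₂ = 0 / (25/3) = 0
x₁ = (9 - (-4)(0)) / (-3) = -3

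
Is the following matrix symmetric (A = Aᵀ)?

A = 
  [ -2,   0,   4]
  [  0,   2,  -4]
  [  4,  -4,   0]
Yes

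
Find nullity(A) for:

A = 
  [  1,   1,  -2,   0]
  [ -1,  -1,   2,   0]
nullity(A) = 3

Row reduce:
R2 → R2 + (1)·R1
REF = 
  [  1,   1,  -2,   0]
  [  0,   0,   0,   0]
Pivot columns: 1 → 1 pivot.
rank(A) = 1, so nullity(A) = 4 - 1 = 3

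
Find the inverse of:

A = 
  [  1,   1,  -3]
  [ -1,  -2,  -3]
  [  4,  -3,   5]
det(A) = (1)·((-2)(5) - (-3)(-3)) - (1)·((-1)(5) - (-3)(4)) + (-3)·((-1)(-3) - (-2)(4))
  = (1)(-19) - (1)(7) + (-3)(11)
  = -59
det(A) = -59 ≠ 0, so A is invertible.

Cofactors Cᵢⱼ = (-1)ⁱ⁺ʲ·Mᵢⱼ:
C = 
  [-19,  -7,  11]
  [  4,  17,   7]
  [ -9,   6,  -1]

adj(A) = Cᵀ:
adj(A) = 
  [-19,   4,  -9]
  [ -7,  17,   6]
  [ 11,   7,  -1]

A⁻¹ = (-1/59) · adj(A):
A⁻¹ = 
  [ 19/59,  -4/59,   9/59]
  [  7/59, -17/59,  -6/59]
  [-11/59,  -7/59,   1/59]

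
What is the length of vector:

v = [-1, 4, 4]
5.745

||v||₂ = √((-1)² + (4)² + (4)²) = √33 = 5.745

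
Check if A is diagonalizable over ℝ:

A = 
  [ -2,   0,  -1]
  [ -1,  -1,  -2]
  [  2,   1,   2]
No

Characteristic polynomial: det(λI - A) = λ³ + λ² + 1
By the rational root theorem any rational root is an integer dividing 1; none of those is a root, so p(λ) has no rational roots and hence (being an irreducible cubic) no repeated roots.
Discriminant of the cubic: Δ = -31
Δ < 0 ⇒ one real eigenvalue and a complex-conjugate pair: λ ≈ -1.466, 0.2328 + 0.7926i, 0.2328 - 0.7926i
Has complex eigenvalues (not diagonalizable over ℝ).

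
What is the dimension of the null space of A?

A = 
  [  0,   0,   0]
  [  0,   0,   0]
nullity(A) = 3

Row reduce:
(no row operations needed)
REF = 
  [  0,   0,   0]
  [  0,   0,   0]
Pivot columns: none → 0 pivots.
rank(A) = 0, so nullity(A) = 3 - 0 = 3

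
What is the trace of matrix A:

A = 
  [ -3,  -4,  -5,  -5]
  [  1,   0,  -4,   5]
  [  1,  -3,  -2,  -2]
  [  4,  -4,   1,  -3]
-8

tr(A) = -3 + 0 + -2 + -3 = -8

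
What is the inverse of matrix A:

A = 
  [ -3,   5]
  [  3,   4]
det(A) = (-3)(4) - (5)(3) = -27
For a 2×2 matrix, A⁻¹ = (1/det(A)) · [[d, -b], [-c, a]]
    = (-1/27) · [[4, -5], [-3, -3]]

A⁻¹ = 
  [-4/27,  5/27]
  [  1/9,   1/9]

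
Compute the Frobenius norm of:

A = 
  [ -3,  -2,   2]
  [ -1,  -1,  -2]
||A||_F = 4.796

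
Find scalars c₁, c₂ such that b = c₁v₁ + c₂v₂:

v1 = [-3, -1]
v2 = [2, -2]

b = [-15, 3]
c1 = 3, c2 = -3

b = 3·v1 + -3·v2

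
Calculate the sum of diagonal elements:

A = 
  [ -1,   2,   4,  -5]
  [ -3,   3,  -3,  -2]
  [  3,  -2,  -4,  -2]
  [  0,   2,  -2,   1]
-1

tr(A) = -1 + 3 + -4 + 1 = -1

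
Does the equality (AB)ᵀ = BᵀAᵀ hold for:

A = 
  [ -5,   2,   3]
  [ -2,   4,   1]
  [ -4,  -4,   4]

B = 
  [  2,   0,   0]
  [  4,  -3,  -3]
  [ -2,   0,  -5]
Yes

(AB)ᵀ = 
  [ -8,  10, -32]
  [ -6, -12,  12]
  [-21, -17,  -8]

BᵀAᵀ = 
  [ -8,  10, -32]
  [ -6, -12,  12]
  [-21, -17,  -8]

Both sides are equal — this is the standard identity (AB)ᵀ = BᵀAᵀ, which holds for all A, B.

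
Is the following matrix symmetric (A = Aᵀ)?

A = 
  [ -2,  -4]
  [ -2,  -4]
No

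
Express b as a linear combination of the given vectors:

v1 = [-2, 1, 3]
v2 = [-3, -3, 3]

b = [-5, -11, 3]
c1 = -2, c2 = 3

b = -2·v1 + 3·v2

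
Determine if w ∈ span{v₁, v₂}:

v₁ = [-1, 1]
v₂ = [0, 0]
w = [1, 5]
No

Form the augmented matrix and row-reduce:
[v₁|v₂|w] = 
  [ -1,   0,   1]
  [  1,   0,   5]
R2 → R2 + (1)·R1
REF = 
  [ -1,   0,   1]
  [  0,   0,   6]

Row 2 reads [0 0 | 6], i.e. 0 = 6, so the system is inconsistent and w ∉ span{v₁, v₂}.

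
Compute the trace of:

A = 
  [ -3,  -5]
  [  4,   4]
1

tr(A) = -3 + 4 = 1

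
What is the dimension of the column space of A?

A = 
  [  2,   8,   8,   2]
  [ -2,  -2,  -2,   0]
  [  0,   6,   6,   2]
Row reduce:
R2 → R2 + (1)·R1
R3 → R3 - (1)·R2
REF = 
  [  2,   8,   8,   2]
  [  0,   6,   6,   2]
  [  0,   0,   0,   0]
Pivot columns: 1, 2 → 2 pivots.
dim(Col(A)) = number of pivot columns = 2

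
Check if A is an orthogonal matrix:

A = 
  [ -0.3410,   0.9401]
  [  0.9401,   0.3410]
Yes

AᵀA = 
  [  1.0001,   0]
  [  0,   1.0001]
≈ I (equal to I up to the 4-dp rounding of the entries)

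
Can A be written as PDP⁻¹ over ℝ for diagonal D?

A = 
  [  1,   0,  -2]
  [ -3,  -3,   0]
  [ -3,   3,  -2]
No

Characteristic polynomial: det(λI - A) = λ³ + 4λ² - 5λ - 42
By the rational root theorem any rational root is an integer dividing 42; none of those is a root, so p(λ) has no rational roots and hence (being an irreducible cubic) no repeated roots.
Discriminant of the cubic: Δ = -20856
Δ < 0 ⇒ one real eigenvalue and a complex-conjugate pair: λ ≈ 2.864, -3.432 + 1.698i, -3.432 - 1.698i
Has complex eigenvalues (not diagonalizable over ℝ).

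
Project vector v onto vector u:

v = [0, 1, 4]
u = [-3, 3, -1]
v·u = (0)(-3) + (1)(3) + (4)(-1) = -1
u·u = (-3)² + (3)² + (-1)² = 19
proj_u(v) = (v·u / u·u) × u = (-1/19) × u

proj_u(v) = [3/19, -3/19, 1/19]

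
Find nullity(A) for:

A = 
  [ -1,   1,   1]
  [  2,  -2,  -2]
nullity(A) = 2

Row reduce:
R2 → R2 + (2)·R1
REF = 
  [ -1,   1,   1]
  [  0,   0,   0]
Pivot columns: 1 → 1 pivot.
rank(A) = 1, so nullity(A) = 3 - 1 = 2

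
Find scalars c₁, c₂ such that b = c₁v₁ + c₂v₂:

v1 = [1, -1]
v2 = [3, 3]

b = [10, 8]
c1 = 1, c2 = 3

b = 1·v1 + 3·v2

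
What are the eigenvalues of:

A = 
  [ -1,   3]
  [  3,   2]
λ = (1 + 3√5)/2, (1 - 3√5)/2  (≈ 3.854, -2.854)

tr(A) = 1, det(A) = -11
Characteristic polynomial: λ² - tr(A)λ + det(A) = λ² - λ - 11
λ² - λ - 11 = 0  ⇒  λ = (1 ± √((-1)² - 4·(-11)))/2 = (1 ± √(45))/2
  = (1 + 3√5)/2,  (1 - 3√5)/2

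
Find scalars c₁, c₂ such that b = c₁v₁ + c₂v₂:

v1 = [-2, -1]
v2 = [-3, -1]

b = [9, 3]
c1 = 0, c2 = -3

b = 0·v1 + -3·v2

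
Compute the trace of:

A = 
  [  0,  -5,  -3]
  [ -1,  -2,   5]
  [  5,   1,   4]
2

tr(A) = 0 + -2 + 4 = 2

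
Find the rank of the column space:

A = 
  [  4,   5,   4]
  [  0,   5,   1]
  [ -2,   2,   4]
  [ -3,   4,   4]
Row reduce:
R3 → R3 + (1/2)·R1
R4 → R4 + (3/4)·R1
R3 → R3 - (9/10)·R2
R4 → R4 - (31/20)·R2
R4 → R4 - (109/102)·R3
REF = 
  [    4,     5,     4]
  [    0,     5,     1]
  [    0,     0, 51/10]
  [    0,     0,     0]
Pivot columns: 1, 2, 3 → 3 pivots.
dim(Col(A)) = number of pivot columns = 3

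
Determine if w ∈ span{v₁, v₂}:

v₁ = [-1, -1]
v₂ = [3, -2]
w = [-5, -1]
Yes

Form the augmented matrix and row-reduce:
[v₁|v₂|w] = 
  [ -1,   3,  -5]
  [ -1,  -2,  -1]
R2 → R2 - (1)·R1
REF = 
  [ -1,   3,  -5]
  [  0,  -5,   4]

No row of the form [0 0 | nonzero], so the system is consistent. Back-substitution gives c₁ = 13/5, c₂ = -4/5: w = (13/5)·v₁ + (-4/5)·v₂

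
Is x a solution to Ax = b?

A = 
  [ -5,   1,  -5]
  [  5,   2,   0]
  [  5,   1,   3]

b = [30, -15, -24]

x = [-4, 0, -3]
No

Ax = [35, -20, -29] ≠ b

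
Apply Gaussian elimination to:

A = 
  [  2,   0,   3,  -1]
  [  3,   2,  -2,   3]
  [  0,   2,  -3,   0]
Row operations:
R2 → R2 - (3/2)·R1
R3 → R3 - (1)·R2

Resulting echelon form:
REF = 
  [    2,     0,     3,    -1]
  [    0,     2, -13/2,   9/2]
  [    0,     0,   7/2,  -9/2]

Rank = 3 (number of non-zero pivot rows).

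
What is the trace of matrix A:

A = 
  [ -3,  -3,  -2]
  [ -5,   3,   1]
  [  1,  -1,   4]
4

tr(A) = -3 + 3 + 4 = 4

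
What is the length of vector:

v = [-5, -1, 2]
5.477

||v||₂ = √((-5)² + (-1)² + (2)²) = √30 = 5.477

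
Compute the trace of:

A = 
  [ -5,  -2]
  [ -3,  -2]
-7

tr(A) = -5 + -2 = -7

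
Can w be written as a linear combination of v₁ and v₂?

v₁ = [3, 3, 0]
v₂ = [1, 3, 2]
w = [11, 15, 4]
Yes

Form the augmented matrix and row-reduce:
[v₁|v₂|w] = 
  [  3,   1,  11]
  [  3,   3,  15]
  [  0,   2,   4]
R2 → R2 - (1)·R1
R3 → R3 - (1)·R2
REF = 
  [  3,   1,  11]
  [  0,   2,   4]
  [  0,   0,   0]

No row of the form [0 0 | nonzero], so the system is consistent. Back-substitution gives c₁ = 3, c₂ = 2: w = (3)·v₁ + (2)·v₂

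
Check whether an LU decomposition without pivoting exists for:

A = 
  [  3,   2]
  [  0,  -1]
Yes.
A[1,1] = 3 ≠ 0, so Gaussian elimination proceeds without a row swap: multiplier ℓ₂₁ = (0)/(3) = 0, and U[2,2] = -1 - (0)(2) = -1.
L = 
  [  1,   0]
  [  0,   1]
U = 
  [  3,   2]
  [  0,  -1]
Check row 2 of LU: [(0)(3), (0)(2) + (-1)] = [0, -1] = row 2 of A ✓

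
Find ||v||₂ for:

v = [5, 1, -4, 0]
6.481

||v||₂ = √((5)² + (1)² + (-4)² + (0)²) = √42 = 6.481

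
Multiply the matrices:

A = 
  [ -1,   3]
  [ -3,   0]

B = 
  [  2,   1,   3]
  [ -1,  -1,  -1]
AB = 
  [ -5,  -4,  -6]
  [ -6,  -3,  -9]

A is 2×2 and B is 2×3, so AB is 2×3. Each entry is (row of A)·(column of B):
AB[1,1] = (-1)(2) + (3)(-1) = -5
AB[1,2] = (-1)(1) + (3)(-1) = -4
AB[1,3] = (-1)(3) + (3)(-1) = -6
AB[2,1] = (-3)(2) + (0)(-1) = -6
AB[2,2] = (-3)(1) + (0)(-1) = -3
AB[2,3] = (-3)(3) + (0)(-1) = -9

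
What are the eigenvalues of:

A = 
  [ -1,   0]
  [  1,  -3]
tr(A) = -4, det(A) = 3
Characteristic polynomial: λ² - tr(A)λ + det(A) = λ² + 4λ + 3
λ² + 4λ + 3 = (λ + 3)(λ + 1)

λ = -1, -3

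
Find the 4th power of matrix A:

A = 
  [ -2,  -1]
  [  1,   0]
A² = A·A:
A²[1,1] = (-2)(-2) + (-1)(1) = 3
A²[1,2] = (-2)(-1) + (-1)(0) = 2
A²[2,1] = (1)(-2) + (0)(1) = -2
A²[2,2] = (1)(-1) + (0)(0) = -1
A² = 
  [  3,   2]
  [ -2,  -1]

A^3 = A^2·A:
A^3[1,1] = (3)(-2) + (2)(1) = -4
A^3[1,2] = (3)(-1) + (2)(0) = -3
A^3[2,1] = (-2)(-2) + (-1)(1) = 3
A^3[2,2] = (-2)(-1) + (-1)(0) = 2
A^3 = 
  [ -4,  -3]
  [  3,   2]

A^4 = A^3·A:
A^4[1,1] = (-4)(-2) + (-3)(1) = 5
A^4[1,2] = (-4)(-1) + (-3)(0) = 4
A^4[2,1] = (3)(-2) + (2)(1) = -4
A^4[2,2] = (3)(-1) + (2)(0) = -3
A^4 = 
  [  5,   4]
  [ -4,  -3]

Therefore
A^4 = 
  [  5,   4]
  [ -4,  -3]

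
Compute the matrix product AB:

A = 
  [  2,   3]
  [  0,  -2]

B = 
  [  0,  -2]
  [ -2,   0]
A is 2×2 and B is 2×2, so AB is 2×2. Each entry is (row of A)·(column of B):
AB[1,1] = (2)(0) + (3)(-2) = -6
AB[1,2] = (2)(-2) + (3)(0) = -4
AB[2,1] = (0)(0) + (-2)(-2) = 4
AB[2,2] = (0)(-2) + (-2)(0) = 0

AB = 
  [ -6,  -4]
  [  4,   0]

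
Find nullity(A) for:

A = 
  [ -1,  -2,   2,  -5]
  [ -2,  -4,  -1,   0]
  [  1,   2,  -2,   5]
nullity(A) = 2

Row reduce:
R2 → R2 - (2)·R1
R3 → R3 + (1)·R1
REF = 
  [ -1,  -2,   2,  -5]
  [  0,   0,  -5,  10]
  [  0,   0,   0,   0]
Pivot columns: 1, 3 → 2 pivots.
rank(A) = 2, so nullity(A) = 4 - 2 = 2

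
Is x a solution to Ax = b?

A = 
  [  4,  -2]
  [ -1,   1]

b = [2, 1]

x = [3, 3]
No

Ax = [6, 0] ≠ b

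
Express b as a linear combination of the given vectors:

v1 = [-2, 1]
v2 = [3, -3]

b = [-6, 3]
c1 = 3, c2 = 0

b = 3·v1 + 0·v2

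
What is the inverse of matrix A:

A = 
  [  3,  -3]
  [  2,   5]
det(A) = (3)(5) - (-3)(2) = 21
For a 2×2 matrix, A⁻¹ = (1/det(A)) · [[d, -b], [-c, a]]
    = (1/21) · [[5, 3], [-2, 3]]

A⁻¹ = 
  [ 5/21,   1/7]
  [-2/21,   1/7]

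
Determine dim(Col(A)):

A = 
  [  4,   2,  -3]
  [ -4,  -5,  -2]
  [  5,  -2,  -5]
Row reduce:
R2 → R2 + (1)·R1
R3 → R3 - (5/4)·R1
R3 → R3 - (3/2)·R2
REF = 
  [   4,    2,   -3]
  [   0,   -3,   -5]
  [   0,    0, 25/4]
Pivot columns: 1, 2, 3 → 3 pivots.
dim(Col(A)) = number of pivot columns = 3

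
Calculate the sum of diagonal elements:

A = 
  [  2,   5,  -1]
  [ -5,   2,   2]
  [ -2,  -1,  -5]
-1

tr(A) = 2 + 2 + -5 = -1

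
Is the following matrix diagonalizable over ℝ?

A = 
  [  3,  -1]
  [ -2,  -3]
Yes

tr(A) = 0, det(A) = -11
Characteristic polynomial: λ² - tr(A)λ + det(A) = λ² - 11
λ² - 11 = 0  ⇒  λ = (0 ± √((0)² - 4·(-11)))/2 = (0 ± √(44))/2
  = √11,  -√11
Eigenvalues: √11, -√11  (≈ 3.317, -3.317)
The two irrational eigenvalues are distinct (simple), so each has alg. mult. = geom. mult. = 1.
Sum of geometric multiplicities equals n, so A has n independent eigenvectors.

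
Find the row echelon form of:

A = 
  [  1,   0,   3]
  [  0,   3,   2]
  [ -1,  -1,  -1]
Row operations:
R3 → R3 + (1)·R1
R3 → R3 + (1/3)·R2

Resulting echelon form:
REF = 
  [  1,   0,   3]
  [  0,   3,   2]
  [  0,   0, 8/3]

Rank = 3 (number of non-zero pivot rows).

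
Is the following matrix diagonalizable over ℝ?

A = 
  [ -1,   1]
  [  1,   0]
Yes

tr(A) = -1, det(A) = -1
Characteristic polynomial: λ² - tr(A)λ + det(A) = λ² + λ - 1
λ² + λ - 1 = 0  ⇒  λ = (-1 ± √((1)² - 4·(-1)))/2 = (-1 ± √(5))/2
  = (-1 + √5)/2,  (-1 - √5)/2
Eigenvalues: (-1 + √5)/2, (-1 - √5)/2  (≈ 0.618, -1.618)
The two irrational eigenvalues are distinct (simple), so each has alg. mult. = geom. mult. = 1.
Sum of geometric multiplicities equals n, so A has n independent eigenvectors.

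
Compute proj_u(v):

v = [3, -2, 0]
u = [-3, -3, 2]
v·u = (3)(-3) + (-2)(-3) + (0)(2) = -3
u·u = (-3)² + (-3)² + (2)² = 22
proj_u(v) = (v·u / u·u) × u = (-3/22) × u

proj_u(v) = [9/22, 9/22, -3/11]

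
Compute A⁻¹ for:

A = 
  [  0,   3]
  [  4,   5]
det(A) = (0)(5) - (3)(4) = -12
For a 2×2 matrix, A⁻¹ = (1/det(A)) · [[d, -b], [-c, a]]
    = (-1/12) · [[5, -3], [-4, 0]]

A⁻¹ = 
  [-5/12,   1/4]
  [  1/3,     0]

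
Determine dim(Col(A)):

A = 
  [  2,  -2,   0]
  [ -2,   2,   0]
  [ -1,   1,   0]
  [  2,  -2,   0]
Row reduce:
R2 → R2 + (1)·R1
R3 → R3 + (1/2)·R1
R4 → R4 - (1)·R1
REF = 
  [  2,  -2,   0]
  [  0,   0,   0]
  [  0,   0,   0]
  [  0,   0,   0]
Pivot columns: 1 → 1 pivot.
dim(Col(A)) = number of pivot columns = 1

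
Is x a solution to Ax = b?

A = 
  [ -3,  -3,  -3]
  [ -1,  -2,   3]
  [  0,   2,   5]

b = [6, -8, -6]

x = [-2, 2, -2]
Yes

Ax = [6, -8, -6] = b ✓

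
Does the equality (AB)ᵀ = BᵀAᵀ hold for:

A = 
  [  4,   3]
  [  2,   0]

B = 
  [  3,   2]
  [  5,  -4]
Yes

(AB)ᵀ = 
  [ 27,   6]
  [ -4,   4]

BᵀAᵀ = 
  [ 27,   6]
  [ -4,   4]

Both sides are equal — this is the standard identity (AB)ᵀ = BᵀAᵀ, which holds for all A, B.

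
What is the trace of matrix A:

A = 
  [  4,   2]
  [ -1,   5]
9

tr(A) = 4 + 5 = 9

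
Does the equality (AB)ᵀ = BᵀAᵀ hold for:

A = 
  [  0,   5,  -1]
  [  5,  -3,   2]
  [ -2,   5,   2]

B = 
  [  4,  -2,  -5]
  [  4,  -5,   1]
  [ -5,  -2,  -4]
Yes

(AB)ᵀ = 
  [ 25,  -2,   2]
  [-23,   1, -25]
  [  9, -36,   7]

BᵀAᵀ = 
  [ 25,  -2,   2]
  [-23,   1, -25]
  [  9, -36,   7]

Both sides are equal — this is the standard identity (AB)ᵀ = BᵀAᵀ, which holds for all A, B.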